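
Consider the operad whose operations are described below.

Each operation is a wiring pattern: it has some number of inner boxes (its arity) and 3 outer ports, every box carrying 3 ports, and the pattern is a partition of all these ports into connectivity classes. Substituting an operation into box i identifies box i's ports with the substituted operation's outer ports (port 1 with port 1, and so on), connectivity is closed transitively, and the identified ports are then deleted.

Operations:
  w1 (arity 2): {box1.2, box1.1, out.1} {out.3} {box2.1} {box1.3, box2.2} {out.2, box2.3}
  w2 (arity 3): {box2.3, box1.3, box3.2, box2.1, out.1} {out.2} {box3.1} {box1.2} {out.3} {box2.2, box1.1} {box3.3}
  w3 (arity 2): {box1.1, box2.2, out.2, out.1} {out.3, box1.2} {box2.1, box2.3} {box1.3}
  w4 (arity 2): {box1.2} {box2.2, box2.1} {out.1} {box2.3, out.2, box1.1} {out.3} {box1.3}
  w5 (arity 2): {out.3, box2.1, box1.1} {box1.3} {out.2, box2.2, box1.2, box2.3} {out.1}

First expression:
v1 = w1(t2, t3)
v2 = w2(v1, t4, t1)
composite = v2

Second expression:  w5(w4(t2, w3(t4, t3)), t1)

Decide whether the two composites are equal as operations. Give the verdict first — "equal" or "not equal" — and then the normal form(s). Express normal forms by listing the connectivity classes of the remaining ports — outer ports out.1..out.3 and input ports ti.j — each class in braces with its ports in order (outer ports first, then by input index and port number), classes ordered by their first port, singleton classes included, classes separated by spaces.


not equal; first: {out.1, t1.2, t4.1, t4.3} {out.2} {out.3} {t1.1} {t1.3} {t2.1, t2.2, t4.2} {t2.3, t3.2} {t3.1} {t3.3}; second: {out.1} {out.2, t1.2, t1.3, t2.1, t4.2} {out.3, t1.1} {t2.2} {t2.3} {t3.1, t3.3} {t3.2, t4.1} {t4.3}

Reducing the first expression gives {out.1, t1.2, t4.1, t4.3} {out.2} {out.3} {t1.1} {t1.3} {t2.1, t2.2, t4.2} {t2.3, t3.2} {t3.1} {t3.3}
Reducing the second expression gives {out.1} {out.2, t1.2, t1.3, t2.1, t4.2} {out.3, t1.1} {t2.2} {t2.3} {t3.1, t3.3} {t3.2, t4.1} {t4.3}
They disagree, so not equal.


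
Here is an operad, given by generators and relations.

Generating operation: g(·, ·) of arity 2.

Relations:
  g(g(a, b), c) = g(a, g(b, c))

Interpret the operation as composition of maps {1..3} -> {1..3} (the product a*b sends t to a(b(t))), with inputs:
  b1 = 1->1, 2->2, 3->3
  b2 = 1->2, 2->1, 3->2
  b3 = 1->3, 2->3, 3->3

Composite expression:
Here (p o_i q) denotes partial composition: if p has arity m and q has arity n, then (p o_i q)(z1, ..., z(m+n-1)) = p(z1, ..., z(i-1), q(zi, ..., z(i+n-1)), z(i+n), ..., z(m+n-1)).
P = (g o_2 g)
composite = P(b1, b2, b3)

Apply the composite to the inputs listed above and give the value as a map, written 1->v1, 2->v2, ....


g(b2, b3) = 1->2, 2->2, 3->2
g(b1, g(b2, b3)) = 1->2, 2->2, 3->2

1->2, 2->2, 3->2


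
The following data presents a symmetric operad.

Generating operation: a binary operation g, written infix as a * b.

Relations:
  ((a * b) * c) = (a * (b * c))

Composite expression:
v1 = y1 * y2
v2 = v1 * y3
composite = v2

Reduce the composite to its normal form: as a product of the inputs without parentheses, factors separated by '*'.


y1 * y2 * y3

Under associativity of g, the answer is the y's in reading order.
(y1 * y2) linearizes to y1 * y2
((y1 * y2) * y3) linearizes to y1 * y2 * y3


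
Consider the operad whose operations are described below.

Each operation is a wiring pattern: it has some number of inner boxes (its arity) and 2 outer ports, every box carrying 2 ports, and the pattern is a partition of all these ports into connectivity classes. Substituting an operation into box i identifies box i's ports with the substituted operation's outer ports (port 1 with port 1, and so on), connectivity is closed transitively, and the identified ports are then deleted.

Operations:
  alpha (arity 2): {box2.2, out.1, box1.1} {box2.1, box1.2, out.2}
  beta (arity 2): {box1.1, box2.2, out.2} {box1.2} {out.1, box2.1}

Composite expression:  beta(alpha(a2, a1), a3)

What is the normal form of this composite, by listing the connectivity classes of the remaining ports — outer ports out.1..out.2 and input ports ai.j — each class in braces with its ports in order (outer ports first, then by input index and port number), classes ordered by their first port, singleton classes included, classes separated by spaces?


Connectivity passes through glued beta-boundaries; trace each wire chain.
stage alpha: inputs (a2, a1), connectivity {out.1, a1.2, a2.1} {out.2, a1.1, a2.2}, out.j its boundary
stage beta: inputs (a2, a1, a3), connectivity {out.1, a3.1} {out.2, a1.2, a2.1, a3.2} {a1.1, a2.2}, out.j its boundary

{out.1, a3.1} {out.2, a1.2, a2.1, a3.2} {a1.1, a2.2}


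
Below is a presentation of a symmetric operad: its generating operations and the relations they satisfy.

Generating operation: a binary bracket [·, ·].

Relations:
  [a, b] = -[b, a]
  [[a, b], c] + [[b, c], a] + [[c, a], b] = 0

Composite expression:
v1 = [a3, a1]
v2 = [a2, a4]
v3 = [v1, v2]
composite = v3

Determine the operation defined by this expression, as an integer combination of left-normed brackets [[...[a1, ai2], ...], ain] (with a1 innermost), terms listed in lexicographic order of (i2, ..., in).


-[[[a1, a3], a2], a4] + [[[a1, a3], a4], a2]


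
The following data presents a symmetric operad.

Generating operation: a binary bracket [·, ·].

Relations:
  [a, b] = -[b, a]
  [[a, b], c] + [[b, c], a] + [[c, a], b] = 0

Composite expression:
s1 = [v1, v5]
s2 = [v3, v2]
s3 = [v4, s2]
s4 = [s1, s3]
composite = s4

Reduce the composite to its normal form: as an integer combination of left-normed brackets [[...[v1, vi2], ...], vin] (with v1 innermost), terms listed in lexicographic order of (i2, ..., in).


[[[[v1, v5], v2], v3], v4] - [[[[v1, v5], v3], v2], v4] - [[[[v1, v5], v4], v2], v3] + [[[[v1, v5], v4], v3], v2]

Antisymmetry and Jacobi reduce to v1-anchored left-normed brackets.
Composite bracket: [[v1, v5], [v4, [v3, v2]]]
Each bracket splits as ab - ba, giving 16 signed words (2^4 = 16).
The v1-initial words carry the normal form:
  sign of v1v5v2v3v4 is +1, so it contributes +[[[[v1, v5], v2], v3], v4]
  sign of v1v5v3v2v4 is -1, so it contributes -[[[[v1, v5], v3], v2], v4]
  sign of v1v5v4v2v3 is -1, so it contributes -[[[[v1, v5], v4], v2], v3]
  sign of v1v5v4v3v2 is +1, so it contributes +[[[[v1, v5], v4], v3], v2]


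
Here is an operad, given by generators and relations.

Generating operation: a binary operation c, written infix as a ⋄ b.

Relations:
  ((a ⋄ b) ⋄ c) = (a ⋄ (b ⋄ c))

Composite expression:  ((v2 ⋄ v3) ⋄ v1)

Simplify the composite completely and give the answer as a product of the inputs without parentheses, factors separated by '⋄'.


v2 ⋄ v3 ⋄ v1

The c-tree's shape is irrelevant; the v-reading-order decides.
(v2 ⋄ v3) spells out as v2 ⋄ v3
((v2 ⋄ v3) ⋄ v1) spells out as v2 ⋄ v3 ⋄ v1


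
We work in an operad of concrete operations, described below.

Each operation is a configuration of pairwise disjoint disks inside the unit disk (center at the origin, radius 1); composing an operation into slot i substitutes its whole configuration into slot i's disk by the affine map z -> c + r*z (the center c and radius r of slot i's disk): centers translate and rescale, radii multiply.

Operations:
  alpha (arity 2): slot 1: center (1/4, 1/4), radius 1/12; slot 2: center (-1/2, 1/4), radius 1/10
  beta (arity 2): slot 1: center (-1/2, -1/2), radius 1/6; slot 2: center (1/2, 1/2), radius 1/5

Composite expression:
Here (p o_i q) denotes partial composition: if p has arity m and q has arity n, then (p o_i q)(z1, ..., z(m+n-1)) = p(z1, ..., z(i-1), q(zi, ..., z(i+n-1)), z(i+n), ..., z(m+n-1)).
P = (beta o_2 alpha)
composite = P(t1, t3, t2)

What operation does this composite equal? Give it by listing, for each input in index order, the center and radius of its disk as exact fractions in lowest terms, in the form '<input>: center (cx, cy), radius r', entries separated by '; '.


t1: center (-1/2, -1/2), radius 1/6; t2: center (2/5, 11/20), radius 1/50; t3: center (11/20, 11/20), radius 1/60

Affine substitution under beta: radii multiply and t-centers shift.
tracing t1 down its 1-map path: center (-1/2, -1/2), radius 1/6
tracing t3 down its 2-map path: center (11/20, 11/20), radius 1/60
tracing t2 down its 2-map path: center (2/5, 11/20), radius 1/50


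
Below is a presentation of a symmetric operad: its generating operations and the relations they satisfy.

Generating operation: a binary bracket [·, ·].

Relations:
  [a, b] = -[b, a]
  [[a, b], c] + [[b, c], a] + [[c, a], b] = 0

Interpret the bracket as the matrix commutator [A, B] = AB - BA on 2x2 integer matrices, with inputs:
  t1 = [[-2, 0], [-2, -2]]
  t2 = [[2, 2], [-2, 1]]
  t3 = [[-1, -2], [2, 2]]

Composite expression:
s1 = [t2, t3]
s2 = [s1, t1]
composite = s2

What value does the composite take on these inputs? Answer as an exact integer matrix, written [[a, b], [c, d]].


[[-8, 0], [0, 8]]

[t2, t3] = [[0, 4], [4, 0]]
[[t2, t3], t1] = [[-8, 0], [0, 8]]


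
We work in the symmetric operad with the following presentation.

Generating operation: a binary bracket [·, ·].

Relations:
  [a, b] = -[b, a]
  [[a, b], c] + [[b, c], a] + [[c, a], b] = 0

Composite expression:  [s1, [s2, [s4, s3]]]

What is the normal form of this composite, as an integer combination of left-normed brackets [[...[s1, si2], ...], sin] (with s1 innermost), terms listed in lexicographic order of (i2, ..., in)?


-[[[s1, s2], s3], s4] + [[[s1, s2], s4], s3] + [[[s1, s3], s4], s2] - [[[s1, s4], s3], s2]

A multilinear Lie element is pinned by s1-initial words (s1 innermost).
Composite bracket: [s1, [s2, [s4, s3]]]
Full expansion: 8 signed words from ab - ba (2^3 = 8).
Collect the words opening with s1:
  the word s1s2s3s4 carries sign -1 and contributes -[[[s1, s2], s3], s4]
  the word s1s2s4s3 carries sign +1 and contributes +[[[s1, s2], s4], s3]
  the word s1s3s4s2 carries sign +1 and contributes +[[[s1, s3], s4], s2]
  the word s1s4s3s2 carries sign -1 and contributes -[[[s1, s4], s3], s2]


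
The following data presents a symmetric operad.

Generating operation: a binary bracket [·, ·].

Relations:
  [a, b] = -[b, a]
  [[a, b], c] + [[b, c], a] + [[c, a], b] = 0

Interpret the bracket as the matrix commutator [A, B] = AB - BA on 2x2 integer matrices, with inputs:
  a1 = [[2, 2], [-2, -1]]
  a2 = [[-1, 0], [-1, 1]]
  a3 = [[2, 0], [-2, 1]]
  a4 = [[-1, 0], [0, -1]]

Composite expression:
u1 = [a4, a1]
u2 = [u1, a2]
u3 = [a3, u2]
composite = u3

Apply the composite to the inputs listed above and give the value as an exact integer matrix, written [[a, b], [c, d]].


[a4, a1] = [[0, 0], [0, 0]]
[[a4, a1], a2] = [[0, 0], [0, 0]]
[a3, [[a4, a1], a2]] = [[0, 0], [0, 0]]

[[0, 0], [0, 0]]


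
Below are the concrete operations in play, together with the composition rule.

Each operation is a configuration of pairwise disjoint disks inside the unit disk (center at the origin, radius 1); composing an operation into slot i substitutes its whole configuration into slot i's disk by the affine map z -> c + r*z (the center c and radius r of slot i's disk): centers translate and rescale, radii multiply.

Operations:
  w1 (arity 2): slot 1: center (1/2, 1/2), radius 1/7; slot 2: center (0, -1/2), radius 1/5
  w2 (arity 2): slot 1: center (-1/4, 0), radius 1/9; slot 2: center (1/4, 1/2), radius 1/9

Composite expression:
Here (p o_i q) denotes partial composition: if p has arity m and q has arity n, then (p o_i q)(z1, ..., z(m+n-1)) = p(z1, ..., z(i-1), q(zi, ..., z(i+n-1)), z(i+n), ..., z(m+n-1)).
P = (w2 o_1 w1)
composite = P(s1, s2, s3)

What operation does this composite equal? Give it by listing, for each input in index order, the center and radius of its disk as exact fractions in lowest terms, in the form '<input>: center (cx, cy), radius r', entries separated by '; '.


s1: center (-7/36, 1/18), radius 1/63; s2: center (-1/4, -1/18), radius 1/45; s3: center (1/4, 1/2), radius 1/9


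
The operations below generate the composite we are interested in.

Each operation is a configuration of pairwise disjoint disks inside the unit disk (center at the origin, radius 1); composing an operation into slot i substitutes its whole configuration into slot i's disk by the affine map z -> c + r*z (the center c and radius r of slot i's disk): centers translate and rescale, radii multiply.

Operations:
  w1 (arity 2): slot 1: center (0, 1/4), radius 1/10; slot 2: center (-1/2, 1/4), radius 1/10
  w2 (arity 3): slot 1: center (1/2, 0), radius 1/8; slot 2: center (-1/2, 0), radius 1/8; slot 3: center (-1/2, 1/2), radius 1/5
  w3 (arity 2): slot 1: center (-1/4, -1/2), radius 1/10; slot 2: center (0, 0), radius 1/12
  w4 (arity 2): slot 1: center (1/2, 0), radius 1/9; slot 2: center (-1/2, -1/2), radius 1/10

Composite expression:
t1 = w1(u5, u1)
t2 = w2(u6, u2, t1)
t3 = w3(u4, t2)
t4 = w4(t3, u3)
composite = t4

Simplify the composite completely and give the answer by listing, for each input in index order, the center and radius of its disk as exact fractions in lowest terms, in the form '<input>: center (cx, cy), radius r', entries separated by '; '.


u1: center (89/180, 11/2160), radius 1/5400; u2: center (107/216, 0), radius 1/864; u3: center (-1/2, -1/2), radius 1/10; u4: center (17/36, -1/18), radius 1/90; u5: center (107/216, 11/2160), radius 1/5400; u6: center (109/216, 0), radius 1/864


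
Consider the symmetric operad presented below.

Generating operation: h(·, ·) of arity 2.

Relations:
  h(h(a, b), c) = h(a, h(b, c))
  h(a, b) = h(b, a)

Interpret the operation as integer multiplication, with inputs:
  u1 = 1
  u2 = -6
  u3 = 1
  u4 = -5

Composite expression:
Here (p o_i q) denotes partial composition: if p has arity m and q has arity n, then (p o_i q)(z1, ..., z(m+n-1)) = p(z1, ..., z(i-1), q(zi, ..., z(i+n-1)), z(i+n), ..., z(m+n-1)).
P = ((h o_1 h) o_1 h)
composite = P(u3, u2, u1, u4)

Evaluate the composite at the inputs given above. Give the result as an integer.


h(u3, u2) = -6
h(h(u3, u2), u1) = -6
h(h(h(u3, u2), u1), u4) = 30

30


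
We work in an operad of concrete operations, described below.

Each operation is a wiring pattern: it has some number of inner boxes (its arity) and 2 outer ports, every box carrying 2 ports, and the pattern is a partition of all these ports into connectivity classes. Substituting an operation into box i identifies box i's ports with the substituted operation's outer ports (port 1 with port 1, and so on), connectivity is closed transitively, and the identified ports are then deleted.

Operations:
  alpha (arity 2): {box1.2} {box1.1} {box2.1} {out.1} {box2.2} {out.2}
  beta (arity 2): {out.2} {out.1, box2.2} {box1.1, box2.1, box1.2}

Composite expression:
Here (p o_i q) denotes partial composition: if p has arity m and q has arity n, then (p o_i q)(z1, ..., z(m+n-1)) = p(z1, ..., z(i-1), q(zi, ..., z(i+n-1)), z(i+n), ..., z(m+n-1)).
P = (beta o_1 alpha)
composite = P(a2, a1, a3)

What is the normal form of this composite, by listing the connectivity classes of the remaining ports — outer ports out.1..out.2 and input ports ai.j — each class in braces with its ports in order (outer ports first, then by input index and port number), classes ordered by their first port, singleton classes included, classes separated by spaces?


{out.1, a3.2} {out.2} {a1.1} {a1.2} {a2.1} {a2.2} {a3.1}

Treat the ports identified at beta as solder joints: merge, then drop.
after alpha, the pattern on (a2, a1) reads {out.1} {out.2} {a1.1} {a1.2} {a2.1} {a2.2} (out.j = its outer ports)
after beta, the pattern on (a2, a1, a3) reads {out.1, a3.2} {out.2} {a1.1} {a1.2} {a2.1} {a2.2} {a3.1} (out.j = its outer ports)


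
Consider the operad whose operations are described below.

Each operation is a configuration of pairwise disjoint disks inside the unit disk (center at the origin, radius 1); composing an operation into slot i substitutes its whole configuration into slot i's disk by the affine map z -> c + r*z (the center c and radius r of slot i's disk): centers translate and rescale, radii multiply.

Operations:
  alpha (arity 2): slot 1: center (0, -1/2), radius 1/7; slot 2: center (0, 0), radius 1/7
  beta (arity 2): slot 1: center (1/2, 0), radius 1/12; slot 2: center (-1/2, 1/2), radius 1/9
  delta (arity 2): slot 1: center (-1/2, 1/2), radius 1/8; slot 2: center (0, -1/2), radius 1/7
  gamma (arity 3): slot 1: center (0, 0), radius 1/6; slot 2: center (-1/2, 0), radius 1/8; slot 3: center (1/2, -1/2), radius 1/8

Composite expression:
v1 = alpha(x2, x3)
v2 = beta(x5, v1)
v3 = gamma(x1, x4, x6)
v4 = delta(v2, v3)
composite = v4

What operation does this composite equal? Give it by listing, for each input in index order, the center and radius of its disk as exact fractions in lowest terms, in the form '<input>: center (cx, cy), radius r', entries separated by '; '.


Only the slot chain above each x matters under delta; compose those maps.
x5: after 2 affine steps, its disk has center (-7/16, 1/2), radius 1/96
x2: after 3 affine steps, its disk has center (-9/16, 5/9), radius 1/504
x3: after 3 affine steps, its disk has center (-9/16, 9/16), radius 1/504
x1: after 2 affine steps, its disk has center (0, -1/2), radius 1/42
x4: after 2 affine steps, its disk has center (-1/14, -1/2), radius 1/56
x6: after 2 affine steps, its disk has center (1/14, -4/7), radius 1/56

x1: center (0, -1/2), radius 1/42; x2: center (-9/16, 5/9), radius 1/504; x3: center (-9/16, 9/16), radius 1/504; x4: center (-1/14, -1/2), radius 1/56; x5: center (-7/16, 1/2), radius 1/96; x6: center (1/14, -4/7), radius 1/56


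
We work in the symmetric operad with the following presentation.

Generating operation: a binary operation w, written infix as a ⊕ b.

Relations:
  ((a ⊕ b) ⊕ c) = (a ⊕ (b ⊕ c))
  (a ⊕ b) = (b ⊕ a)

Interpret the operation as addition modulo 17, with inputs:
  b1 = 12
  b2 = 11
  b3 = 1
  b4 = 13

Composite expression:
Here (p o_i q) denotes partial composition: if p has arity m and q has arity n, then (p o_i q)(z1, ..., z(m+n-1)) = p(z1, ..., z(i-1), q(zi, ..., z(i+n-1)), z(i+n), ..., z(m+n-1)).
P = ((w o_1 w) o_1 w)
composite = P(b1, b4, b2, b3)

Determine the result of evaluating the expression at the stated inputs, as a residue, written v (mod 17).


(b1 ⊕ b4) = 8
((b1 ⊕ b4) ⊕ b2) = 2
(((b1 ⊕ b4) ⊕ b2) ⊕ b3) = 3

3 (mod 17)


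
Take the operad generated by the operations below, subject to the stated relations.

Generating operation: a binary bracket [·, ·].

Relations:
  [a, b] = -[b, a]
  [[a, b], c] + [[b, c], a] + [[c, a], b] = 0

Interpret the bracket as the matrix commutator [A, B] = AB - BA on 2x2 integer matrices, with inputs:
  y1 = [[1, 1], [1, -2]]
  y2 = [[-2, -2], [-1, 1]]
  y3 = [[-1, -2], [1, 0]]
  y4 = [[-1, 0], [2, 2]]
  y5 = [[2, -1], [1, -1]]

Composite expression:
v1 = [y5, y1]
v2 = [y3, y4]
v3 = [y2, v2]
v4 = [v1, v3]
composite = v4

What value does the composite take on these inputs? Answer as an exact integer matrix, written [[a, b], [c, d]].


[y5, y1] = [[-2, 6], [0, 2]]
[y3, y4] = [[-4, -6], [-1, 4]]
[y2, [y3, y4]] = [[-4, 2], [5, 4]]
[[y5, y1], [y2, [y3, y4]]] = [[30, 40], [20, -30]]

[[30, 40], [20, -30]]


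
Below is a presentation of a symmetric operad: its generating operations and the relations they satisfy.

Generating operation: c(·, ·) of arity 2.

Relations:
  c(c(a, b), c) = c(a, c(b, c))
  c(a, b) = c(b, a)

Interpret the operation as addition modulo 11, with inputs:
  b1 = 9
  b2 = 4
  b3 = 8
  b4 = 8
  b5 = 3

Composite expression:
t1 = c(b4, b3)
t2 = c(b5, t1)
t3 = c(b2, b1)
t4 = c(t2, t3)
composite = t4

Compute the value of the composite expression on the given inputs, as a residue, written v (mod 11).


10 (mod 11)

c(b4, b3) = 5
c(b5, c(b4, b3)) = 8
c(b2, b1) = 2
c(c(b5, c(b4, b3)), c(b2, b1)) = 10


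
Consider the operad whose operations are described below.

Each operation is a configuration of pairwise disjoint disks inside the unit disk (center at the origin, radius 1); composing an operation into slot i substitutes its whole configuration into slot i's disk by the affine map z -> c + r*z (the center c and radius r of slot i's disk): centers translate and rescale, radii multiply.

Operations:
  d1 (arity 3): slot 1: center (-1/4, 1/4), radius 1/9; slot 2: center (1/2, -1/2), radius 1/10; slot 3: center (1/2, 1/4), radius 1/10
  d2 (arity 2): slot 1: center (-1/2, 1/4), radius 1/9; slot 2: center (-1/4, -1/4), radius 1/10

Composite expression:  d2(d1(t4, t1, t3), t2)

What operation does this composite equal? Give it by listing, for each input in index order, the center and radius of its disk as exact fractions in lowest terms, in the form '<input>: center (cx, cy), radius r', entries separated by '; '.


Follow each t-input down from d2: c' goes to c + r*c', radius to r*r'.
t4: after 2 affine steps, its disk has center (-19/36, 5/18), radius 1/81
t1: after 2 affine steps, its disk has center (-4/9, 7/36), radius 1/90
t3: after 2 affine steps, its disk has center (-4/9, 5/18), radius 1/90
t2: after 1 affine step, its disk has center (-1/4, -1/4), radius 1/10

t1: center (-4/9, 7/36), radius 1/90; t2: center (-1/4, -1/4), radius 1/10; t3: center (-4/9, 5/18), radius 1/90; t4: center (-19/36, 5/18), radius 1/81


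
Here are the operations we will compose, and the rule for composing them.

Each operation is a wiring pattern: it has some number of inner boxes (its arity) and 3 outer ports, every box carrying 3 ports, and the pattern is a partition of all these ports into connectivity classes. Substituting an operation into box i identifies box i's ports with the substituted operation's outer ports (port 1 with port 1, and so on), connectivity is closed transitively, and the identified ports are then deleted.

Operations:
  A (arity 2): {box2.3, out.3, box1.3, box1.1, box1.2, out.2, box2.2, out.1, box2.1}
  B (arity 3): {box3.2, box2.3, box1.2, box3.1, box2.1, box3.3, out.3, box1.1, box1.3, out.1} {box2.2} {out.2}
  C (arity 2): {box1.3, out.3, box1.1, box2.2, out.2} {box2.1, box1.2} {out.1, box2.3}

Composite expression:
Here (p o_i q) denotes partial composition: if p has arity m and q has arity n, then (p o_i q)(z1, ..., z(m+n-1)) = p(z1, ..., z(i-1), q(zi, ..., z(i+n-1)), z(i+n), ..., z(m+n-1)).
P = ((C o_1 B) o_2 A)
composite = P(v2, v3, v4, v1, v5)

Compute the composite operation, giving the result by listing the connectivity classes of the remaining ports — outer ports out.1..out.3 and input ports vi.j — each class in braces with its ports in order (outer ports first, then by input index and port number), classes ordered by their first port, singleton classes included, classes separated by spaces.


{out.1, v5.3} {out.2, out.3, v1.1, v1.2, v1.3, v2.1, v2.2, v2.3, v3.1, v3.2, v3.3, v4.1, v4.2, v4.3, v5.2} {v5.1}

After gluing at C, chains via deleted ports link the v-ports.
the subtree at A composes to {out.1, out.2, out.3, v3.1, v3.2, v3.3, v4.1, v4.2, v4.3} on (v3, v4); out.j = own outer ports
the subtree at B composes to {out.1, out.3, v1.1, v1.2, v1.3, v2.1, v2.2, v2.3, v3.1, v3.2, v3.3, v4.1, v4.2, v4.3} {out.2} on (v2, v3, v4, v1); out.j = own outer ports
the subtree at C composes to {out.1, v5.3} {out.2, out.3, v1.1, v1.2, v1.3, v2.1, v2.2, v2.3, v3.1, v3.2, v3.3, v4.1, v4.2, v4.3, v5.2} {v5.1} on (v2, v3, v4, v1, v5); out.j = own outer ports


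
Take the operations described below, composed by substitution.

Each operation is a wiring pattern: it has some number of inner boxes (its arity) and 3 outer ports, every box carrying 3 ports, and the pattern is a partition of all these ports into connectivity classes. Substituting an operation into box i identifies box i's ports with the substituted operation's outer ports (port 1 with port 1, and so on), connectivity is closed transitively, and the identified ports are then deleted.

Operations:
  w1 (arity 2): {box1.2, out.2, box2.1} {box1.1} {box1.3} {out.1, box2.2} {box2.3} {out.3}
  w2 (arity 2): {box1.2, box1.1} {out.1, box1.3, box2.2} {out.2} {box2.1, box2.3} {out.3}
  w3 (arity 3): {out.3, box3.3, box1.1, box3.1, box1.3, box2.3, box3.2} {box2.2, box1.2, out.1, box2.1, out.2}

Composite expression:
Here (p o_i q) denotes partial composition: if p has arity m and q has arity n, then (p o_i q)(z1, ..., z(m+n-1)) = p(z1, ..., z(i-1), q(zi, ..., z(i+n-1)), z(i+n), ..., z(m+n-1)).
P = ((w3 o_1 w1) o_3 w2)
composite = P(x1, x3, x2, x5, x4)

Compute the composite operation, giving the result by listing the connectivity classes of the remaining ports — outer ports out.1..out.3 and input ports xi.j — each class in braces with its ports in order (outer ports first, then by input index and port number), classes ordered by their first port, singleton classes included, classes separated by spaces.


{out.1, out.2, x1.2, x2.3, x3.1, x5.2} {out.3, x3.2, x4.1, x4.2, x4.3} {x1.1} {x1.3} {x2.1, x2.2} {x3.3} {x5.1, x5.3}

Reachability decides: close wires over w3-identified ports.
composing w1 on (x1, x3), with out.j its own outer ports: {out.1, x3.2} {out.2, x1.2, x3.1} {out.3} {x1.1} {x1.3} {x3.3}
composing w2 on (x2, x5), with out.j its own outer ports: {out.1, x2.3, x5.2} {out.2} {out.3} {x2.1, x2.2} {x5.1, x5.3}
composing w3 on (x1, x3, x2, x5, x4), with out.j its own outer ports: {out.1, out.2, x1.2, x2.3, x3.1, x5.2} {out.3, x3.2, x4.1, x4.2, x4.3} {x1.1} {x1.3} {x2.1, x2.2} {x3.3} {x5.1, x5.3}


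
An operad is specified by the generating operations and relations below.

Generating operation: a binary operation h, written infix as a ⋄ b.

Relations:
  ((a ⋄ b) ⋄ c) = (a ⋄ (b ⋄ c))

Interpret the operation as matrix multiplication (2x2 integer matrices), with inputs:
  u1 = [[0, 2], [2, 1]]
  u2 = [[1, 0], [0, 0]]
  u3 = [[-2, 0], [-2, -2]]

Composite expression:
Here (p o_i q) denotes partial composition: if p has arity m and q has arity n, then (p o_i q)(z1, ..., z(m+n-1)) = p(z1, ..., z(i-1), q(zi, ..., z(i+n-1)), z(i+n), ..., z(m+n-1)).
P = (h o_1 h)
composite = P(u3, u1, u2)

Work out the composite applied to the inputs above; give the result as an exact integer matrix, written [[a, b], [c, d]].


[[0, 0], [-4, 0]]

(u3 ⋄ u1) = [[0, -4], [-4, -6]]
((u3 ⋄ u1) ⋄ u2) = [[0, 0], [-4, 0]]


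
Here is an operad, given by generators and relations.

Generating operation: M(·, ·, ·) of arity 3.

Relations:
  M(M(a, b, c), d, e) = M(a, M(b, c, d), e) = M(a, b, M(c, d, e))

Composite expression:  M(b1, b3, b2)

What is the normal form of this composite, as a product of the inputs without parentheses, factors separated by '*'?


b1 * b3 * b2

Every regrouping of M is equal, so read the b-inputs in written order.
M(b1, b3, b2) reduces to b1 * b3 * b2


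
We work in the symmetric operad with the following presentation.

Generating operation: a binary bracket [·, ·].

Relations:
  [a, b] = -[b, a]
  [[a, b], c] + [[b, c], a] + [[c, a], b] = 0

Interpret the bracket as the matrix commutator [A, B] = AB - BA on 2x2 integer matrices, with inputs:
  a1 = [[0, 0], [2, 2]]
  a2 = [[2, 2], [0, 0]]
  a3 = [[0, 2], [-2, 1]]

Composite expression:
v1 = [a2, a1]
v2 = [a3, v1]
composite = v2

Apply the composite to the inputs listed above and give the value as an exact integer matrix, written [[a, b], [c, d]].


[[0, -20], [-20, 0]]

[a2, a1] = [[4, 4], [-4, -4]]
[a3, [a2, a1]] = [[0, -20], [-20, 0]]


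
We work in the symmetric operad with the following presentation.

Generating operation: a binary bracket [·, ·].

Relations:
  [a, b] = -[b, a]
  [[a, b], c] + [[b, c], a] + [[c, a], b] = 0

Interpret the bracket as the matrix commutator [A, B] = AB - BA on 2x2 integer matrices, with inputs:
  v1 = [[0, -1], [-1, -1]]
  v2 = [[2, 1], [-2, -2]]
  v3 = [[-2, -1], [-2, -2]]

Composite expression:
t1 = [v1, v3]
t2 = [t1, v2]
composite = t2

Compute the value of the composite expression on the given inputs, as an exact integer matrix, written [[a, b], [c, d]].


[v1, v3] = [[1, -1], [2, -1]]
[[v1, v3], v2] = [[0, 6], [12, 0]]

[[0, 6], [12, 0]]


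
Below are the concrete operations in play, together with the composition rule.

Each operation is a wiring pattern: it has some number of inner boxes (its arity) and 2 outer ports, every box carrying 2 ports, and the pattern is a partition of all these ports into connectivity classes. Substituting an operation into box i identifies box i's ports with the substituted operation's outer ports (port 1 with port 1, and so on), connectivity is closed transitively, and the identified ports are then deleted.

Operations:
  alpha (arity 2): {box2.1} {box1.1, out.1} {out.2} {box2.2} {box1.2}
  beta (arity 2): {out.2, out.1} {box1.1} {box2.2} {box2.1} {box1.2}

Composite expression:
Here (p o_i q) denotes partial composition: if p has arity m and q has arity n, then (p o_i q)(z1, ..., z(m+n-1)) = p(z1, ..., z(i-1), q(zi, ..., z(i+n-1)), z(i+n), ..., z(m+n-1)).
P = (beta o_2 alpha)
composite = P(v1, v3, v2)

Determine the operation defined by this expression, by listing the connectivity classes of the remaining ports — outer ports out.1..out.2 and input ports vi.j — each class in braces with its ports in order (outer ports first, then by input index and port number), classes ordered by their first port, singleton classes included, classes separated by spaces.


{out.1, out.2} {v1.1} {v1.2} {v2.1} {v2.2} {v3.1} {v3.2}

Treat the ports identified at beta as solder joints: merge, then drop.
alpha over (v3, v2) gives {out.1, v3.1} {out.2} {v2.1} {v2.2} {v3.2}, out.j being that stage's outer ports
beta over (v1, v3, v2) gives {out.1, out.2} {v1.1} {v1.2} {v2.1} {v2.2} {v3.1} {v3.2}, out.j being that stage's outer ports


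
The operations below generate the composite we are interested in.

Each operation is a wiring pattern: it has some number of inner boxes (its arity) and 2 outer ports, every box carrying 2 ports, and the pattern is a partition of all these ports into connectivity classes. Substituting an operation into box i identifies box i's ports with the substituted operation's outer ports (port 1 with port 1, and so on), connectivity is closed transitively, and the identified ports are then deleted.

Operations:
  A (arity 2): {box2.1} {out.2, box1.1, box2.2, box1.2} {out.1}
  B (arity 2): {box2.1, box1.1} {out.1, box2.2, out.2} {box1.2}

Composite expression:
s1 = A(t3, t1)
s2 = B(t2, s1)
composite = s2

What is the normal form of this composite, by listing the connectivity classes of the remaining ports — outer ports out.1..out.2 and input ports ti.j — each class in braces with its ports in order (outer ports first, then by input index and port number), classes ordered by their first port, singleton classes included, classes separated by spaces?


{out.1, out.2, t1.2, t3.1, t3.2} {t1.1} {t2.1} {t2.2}

Treat the ports identified at B as solder joints: merge, then drop.
stage A: inputs (t3, t1), connectivity {out.1} {out.2, t1.2, t3.1, t3.2} {t1.1}, out.j its boundary
stage B: inputs (t2, t3, t1), connectivity {out.1, out.2, t1.2, t3.1, t3.2} {t1.1} {t2.1} {t2.2}, out.j its boundary


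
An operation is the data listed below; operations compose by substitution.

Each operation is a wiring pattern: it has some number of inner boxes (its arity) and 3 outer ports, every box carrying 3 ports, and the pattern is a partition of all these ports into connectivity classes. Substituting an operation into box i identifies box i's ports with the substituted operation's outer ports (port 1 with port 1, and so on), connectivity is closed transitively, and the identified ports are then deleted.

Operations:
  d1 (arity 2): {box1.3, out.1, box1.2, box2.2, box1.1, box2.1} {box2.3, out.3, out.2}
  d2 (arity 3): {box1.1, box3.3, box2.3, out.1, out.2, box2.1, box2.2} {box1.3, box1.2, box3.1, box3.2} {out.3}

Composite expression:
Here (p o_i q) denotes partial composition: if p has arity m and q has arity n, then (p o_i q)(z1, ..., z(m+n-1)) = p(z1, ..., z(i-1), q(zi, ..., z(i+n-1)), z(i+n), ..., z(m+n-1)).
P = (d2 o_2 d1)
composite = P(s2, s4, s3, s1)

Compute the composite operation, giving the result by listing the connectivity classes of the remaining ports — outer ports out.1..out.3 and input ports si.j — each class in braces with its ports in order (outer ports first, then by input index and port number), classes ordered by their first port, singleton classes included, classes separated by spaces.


Connectivity passes through glued d2-boundaries; trace each wire chain.
stage d1: inputs (s4, s3), connectivity {out.1, s3.1, s3.2, s4.1, s4.2, s4.3} {out.2, out.3, s3.3}, out.j its boundary
stage d2: inputs (s2, s4, s3, s1), connectivity {out.1, out.2, s1.3, s2.1, s3.1, s3.2, s3.3, s4.1, s4.2, s4.3} {out.3} {s1.1, s1.2, s2.2, s2.3}, out.j its boundary

{out.1, out.2, s1.3, s2.1, s3.1, s3.2, s3.3, s4.1, s4.2, s4.3} {out.3} {s1.1, s1.2, s2.2, s2.3}


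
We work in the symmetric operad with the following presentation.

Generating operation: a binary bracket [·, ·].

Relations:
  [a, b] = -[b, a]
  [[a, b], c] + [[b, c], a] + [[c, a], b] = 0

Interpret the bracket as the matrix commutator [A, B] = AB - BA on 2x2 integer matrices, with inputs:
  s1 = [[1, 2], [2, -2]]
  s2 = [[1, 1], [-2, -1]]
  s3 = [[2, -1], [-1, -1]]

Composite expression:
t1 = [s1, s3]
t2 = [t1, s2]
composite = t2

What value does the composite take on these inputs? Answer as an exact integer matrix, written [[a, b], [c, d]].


[[9, 18], [18, -9]]

[s1, s3] = [[0, -9], [9, 0]]
[[s1, s3], s2] = [[9, 18], [18, -9]]


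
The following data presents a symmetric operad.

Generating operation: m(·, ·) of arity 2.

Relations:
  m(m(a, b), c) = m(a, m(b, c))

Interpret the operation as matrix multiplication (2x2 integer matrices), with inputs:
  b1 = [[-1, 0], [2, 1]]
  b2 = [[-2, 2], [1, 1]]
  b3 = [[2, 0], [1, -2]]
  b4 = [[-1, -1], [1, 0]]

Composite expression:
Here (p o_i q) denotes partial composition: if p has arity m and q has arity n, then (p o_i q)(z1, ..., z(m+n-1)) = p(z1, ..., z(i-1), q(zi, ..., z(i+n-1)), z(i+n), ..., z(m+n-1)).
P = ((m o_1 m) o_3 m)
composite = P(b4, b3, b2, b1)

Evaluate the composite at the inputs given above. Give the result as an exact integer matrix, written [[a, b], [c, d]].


m(b4, b3) = [[-3, 2], [2, 0]]
m(b2, b1) = [[6, 2], [1, 1]]
m(m(b4, b3), m(b2, b1)) = [[-16, -4], [12, 4]]

[[-16, -4], [12, 4]]


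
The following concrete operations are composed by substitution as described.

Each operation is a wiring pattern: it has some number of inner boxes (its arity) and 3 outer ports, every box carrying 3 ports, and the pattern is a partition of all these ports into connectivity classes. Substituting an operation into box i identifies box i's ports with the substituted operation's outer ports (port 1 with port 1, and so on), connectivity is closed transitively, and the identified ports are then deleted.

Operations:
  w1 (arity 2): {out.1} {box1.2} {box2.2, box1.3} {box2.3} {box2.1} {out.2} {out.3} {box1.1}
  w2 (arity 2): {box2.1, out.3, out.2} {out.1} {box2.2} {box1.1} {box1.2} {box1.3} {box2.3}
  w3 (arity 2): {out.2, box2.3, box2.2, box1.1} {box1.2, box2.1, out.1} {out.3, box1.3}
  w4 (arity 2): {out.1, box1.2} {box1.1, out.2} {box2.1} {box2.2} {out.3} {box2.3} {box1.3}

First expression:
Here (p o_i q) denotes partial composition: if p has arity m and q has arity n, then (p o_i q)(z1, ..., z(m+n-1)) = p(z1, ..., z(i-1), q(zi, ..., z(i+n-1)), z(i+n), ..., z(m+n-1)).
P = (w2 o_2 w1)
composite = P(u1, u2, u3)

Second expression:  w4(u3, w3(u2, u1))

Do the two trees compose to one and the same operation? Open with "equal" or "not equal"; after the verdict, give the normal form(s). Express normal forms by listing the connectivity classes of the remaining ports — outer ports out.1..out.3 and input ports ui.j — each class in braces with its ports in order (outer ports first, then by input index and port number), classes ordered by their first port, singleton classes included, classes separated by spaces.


not equal: they reduce to {out.1} {out.2, out.3} {u1.1} {u1.2} {u1.3} {u2.1} {u2.2} {u2.3, u3.2} {u3.1} {u3.3} and {out.1, u3.2} {out.2, u3.1} {out.3} {u1.1, u2.2} {u1.2, u1.3, u2.1} {u2.3} {u3.3}

In normal form, the first expression is {out.1} {out.2, out.3} {u1.1} {u1.2} {u1.3} {u2.1} {u2.2} {u2.3, u3.2} {u3.1} {u3.3}
In normal form, the second expression is {out.1, u3.2} {out.2, u3.1} {out.3} {u1.1, u2.2} {u1.2, u1.3, u2.1} {u2.3} {u3.3}
The forms do not match — not equal.


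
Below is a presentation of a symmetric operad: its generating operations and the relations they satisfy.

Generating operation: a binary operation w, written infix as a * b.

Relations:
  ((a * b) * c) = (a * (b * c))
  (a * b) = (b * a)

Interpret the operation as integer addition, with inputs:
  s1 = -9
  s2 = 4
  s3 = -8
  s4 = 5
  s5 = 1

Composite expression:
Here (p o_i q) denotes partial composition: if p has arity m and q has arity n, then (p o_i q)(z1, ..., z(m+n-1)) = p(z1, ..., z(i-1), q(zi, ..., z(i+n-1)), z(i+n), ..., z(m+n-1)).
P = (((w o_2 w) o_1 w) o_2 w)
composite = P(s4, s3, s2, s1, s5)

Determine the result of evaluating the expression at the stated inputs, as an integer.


-7

(s3 * s2) = -4
(s4 * (s3 * s2)) = 1
(s1 * s5) = -8
((s4 * (s3 * s2)) * (s1 * s5)) = -7


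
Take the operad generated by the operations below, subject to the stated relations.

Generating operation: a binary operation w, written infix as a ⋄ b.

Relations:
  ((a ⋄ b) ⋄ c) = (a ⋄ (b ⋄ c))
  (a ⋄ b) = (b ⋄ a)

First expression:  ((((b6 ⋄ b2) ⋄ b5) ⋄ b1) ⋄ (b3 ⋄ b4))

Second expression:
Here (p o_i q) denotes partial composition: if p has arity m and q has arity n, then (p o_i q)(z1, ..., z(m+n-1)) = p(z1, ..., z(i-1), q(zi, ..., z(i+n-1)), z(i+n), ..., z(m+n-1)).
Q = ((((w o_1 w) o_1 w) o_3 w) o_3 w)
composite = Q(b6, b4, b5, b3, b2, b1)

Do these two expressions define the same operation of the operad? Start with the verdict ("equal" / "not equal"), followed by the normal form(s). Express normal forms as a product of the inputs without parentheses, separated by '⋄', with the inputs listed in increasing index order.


equal; both compose to b1 ⋄ b2 ⋄ b3 ⋄ b4 ⋄ b5 ⋄ b6

Reducing the first expression gives b1 ⋄ b2 ⋄ b3 ⋄ b4 ⋄ b5 ⋄ b6
Reducing the second expression gives b1 ⋄ b2 ⋄ b3 ⋄ b4 ⋄ b5 ⋄ b6
Same normal form: equal.


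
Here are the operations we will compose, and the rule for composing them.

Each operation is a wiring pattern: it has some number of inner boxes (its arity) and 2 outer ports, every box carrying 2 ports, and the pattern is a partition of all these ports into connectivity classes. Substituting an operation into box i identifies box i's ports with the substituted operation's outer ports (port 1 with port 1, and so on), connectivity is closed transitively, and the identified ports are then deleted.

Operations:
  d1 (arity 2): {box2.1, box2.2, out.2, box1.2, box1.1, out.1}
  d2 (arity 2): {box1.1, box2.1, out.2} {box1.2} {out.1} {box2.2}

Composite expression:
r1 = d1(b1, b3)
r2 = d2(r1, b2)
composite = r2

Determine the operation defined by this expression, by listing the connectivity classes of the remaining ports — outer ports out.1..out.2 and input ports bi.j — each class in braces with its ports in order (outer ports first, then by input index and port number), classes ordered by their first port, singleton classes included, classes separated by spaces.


{out.1} {out.2, b1.1, b1.2, b2.1, b3.1, b3.2} {b2.2}


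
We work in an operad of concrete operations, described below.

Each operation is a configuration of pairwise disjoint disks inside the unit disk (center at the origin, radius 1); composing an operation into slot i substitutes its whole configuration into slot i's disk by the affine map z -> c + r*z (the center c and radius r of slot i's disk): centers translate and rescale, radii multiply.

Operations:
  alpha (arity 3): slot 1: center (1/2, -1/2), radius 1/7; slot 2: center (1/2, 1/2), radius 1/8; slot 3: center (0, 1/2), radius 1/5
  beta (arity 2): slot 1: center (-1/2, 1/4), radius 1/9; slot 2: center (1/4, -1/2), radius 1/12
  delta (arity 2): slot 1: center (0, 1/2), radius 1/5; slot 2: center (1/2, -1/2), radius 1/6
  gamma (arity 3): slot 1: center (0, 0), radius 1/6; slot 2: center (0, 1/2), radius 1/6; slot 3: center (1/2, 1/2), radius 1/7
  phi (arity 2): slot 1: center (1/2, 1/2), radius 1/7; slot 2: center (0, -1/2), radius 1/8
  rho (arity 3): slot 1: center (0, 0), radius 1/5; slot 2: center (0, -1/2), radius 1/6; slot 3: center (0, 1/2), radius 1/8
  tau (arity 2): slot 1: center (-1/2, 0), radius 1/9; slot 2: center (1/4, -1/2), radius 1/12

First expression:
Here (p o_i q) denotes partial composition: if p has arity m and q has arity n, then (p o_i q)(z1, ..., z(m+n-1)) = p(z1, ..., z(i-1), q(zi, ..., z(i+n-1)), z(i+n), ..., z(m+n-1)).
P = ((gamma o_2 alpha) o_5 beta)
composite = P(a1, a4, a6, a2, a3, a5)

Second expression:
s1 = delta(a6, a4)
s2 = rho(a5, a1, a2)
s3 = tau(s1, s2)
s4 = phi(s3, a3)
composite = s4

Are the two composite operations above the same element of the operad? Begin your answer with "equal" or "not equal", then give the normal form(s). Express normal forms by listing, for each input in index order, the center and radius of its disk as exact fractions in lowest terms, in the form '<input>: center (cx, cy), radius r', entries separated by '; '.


not equal: they reduce to a1: center (0, 0), radius 1/6; a2: center (0, 7/12), radius 1/30; a3: center (3/7, 15/28), radius 1/63; a4: center (1/12, 5/12), radius 1/42; a5: center (15/28, 3/7), radius 1/84; a6: center (1/12, 7/12), radius 1/48 and a1: center (15/28, 71/168), radius 1/504; a2: center (15/28, 73/168), radius 1/672; a3: center (0, -1/2), radius 1/8; a4: center (55/126, 31/63), radius 1/378; a5: center (15/28, 3/7), radius 1/420; a6: center (3/7, 32/63), radius 1/315
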